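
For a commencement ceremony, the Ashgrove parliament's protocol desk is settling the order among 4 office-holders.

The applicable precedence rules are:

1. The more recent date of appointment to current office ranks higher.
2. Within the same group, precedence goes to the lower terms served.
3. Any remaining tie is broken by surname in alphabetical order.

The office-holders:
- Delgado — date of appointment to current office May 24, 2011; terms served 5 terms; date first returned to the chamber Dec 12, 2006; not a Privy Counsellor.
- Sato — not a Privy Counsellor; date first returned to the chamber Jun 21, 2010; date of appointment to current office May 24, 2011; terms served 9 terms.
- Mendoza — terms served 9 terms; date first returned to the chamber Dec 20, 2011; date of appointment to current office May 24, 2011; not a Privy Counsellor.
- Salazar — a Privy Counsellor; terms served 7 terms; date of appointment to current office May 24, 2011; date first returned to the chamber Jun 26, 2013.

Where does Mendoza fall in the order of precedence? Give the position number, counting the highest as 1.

3

By date of appointment to current office (later first): Delgado, Salazar, Mendoza and Sato (each May 24, 2011).
Among Delgado, Salazar, Mendoza and Sato, by terms served (lower first): Delgado (5 terms) before Salazar (7 terms) before Mendoza and Sato (9 terms).
Among Mendoza and Sato, alphabetically by surname: Mendoza before Sato.
Order: Delgado, Salazar, Mendoza, Sato. So position 3.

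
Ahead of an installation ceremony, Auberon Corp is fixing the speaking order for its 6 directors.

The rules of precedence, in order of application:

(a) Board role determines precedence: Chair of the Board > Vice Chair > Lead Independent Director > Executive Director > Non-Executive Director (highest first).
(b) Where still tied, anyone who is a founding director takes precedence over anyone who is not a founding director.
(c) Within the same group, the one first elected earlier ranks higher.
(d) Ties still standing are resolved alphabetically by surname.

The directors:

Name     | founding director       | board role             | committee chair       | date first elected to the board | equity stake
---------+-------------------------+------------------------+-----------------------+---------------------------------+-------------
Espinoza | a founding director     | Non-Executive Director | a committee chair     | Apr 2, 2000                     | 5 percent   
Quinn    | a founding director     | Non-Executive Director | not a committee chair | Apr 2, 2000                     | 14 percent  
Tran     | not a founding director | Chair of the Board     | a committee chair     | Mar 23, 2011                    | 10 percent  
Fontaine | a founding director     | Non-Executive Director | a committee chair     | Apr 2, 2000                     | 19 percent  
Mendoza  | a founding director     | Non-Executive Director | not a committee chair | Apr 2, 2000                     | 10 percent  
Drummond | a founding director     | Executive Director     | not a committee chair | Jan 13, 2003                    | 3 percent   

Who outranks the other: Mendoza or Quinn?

By board role: Tran (Chair of the Board); then Drummond (Executive Director); then Espinoza, Fontaine, Mendoza and Quinn (Non-Executive Director).
Espinoza, Fontaine, Mendoza and Quinn are each a founding director, so the next rule applies.
Espinoza, Fontaine, Mendoza and Quinn all have date first elected to the board Apr 2, 2000, so the next rule applies.
Among Espinoza, Fontaine, Mendoza and Quinn, alphabetically by surname: Espinoza before Fontaine before Mendoza before Quinn.
So Mendoza takes precedence.

Mendoza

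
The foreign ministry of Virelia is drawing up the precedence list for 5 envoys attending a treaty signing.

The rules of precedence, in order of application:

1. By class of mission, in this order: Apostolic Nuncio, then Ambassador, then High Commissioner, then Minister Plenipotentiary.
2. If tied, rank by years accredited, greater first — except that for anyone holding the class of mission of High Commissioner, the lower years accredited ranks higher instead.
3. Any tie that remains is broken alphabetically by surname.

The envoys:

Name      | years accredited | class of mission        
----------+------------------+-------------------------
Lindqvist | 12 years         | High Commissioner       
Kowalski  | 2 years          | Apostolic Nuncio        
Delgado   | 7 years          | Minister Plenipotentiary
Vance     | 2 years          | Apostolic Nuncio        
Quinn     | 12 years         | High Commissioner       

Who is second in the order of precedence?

Vance

By class of mission: Kowalski and Vance (Apostolic Nuncio); then Lindqvist and Quinn (High Commissioner); then Delgado (Minister Plenipotentiary).
Kowalski and Vance both have years accredited 2 years, so the next rule applies.
Among Kowalski and Vance, alphabetically by surname: Kowalski before Vance.
Lindqvist and Quinn both have years accredited 12 years, so the next rule applies.
Among Lindqvist and Quinn, alphabetically by surname: Lindqvist before Quinn.
Order: Kowalski, Vance, Lindqvist, Quinn, Delgado.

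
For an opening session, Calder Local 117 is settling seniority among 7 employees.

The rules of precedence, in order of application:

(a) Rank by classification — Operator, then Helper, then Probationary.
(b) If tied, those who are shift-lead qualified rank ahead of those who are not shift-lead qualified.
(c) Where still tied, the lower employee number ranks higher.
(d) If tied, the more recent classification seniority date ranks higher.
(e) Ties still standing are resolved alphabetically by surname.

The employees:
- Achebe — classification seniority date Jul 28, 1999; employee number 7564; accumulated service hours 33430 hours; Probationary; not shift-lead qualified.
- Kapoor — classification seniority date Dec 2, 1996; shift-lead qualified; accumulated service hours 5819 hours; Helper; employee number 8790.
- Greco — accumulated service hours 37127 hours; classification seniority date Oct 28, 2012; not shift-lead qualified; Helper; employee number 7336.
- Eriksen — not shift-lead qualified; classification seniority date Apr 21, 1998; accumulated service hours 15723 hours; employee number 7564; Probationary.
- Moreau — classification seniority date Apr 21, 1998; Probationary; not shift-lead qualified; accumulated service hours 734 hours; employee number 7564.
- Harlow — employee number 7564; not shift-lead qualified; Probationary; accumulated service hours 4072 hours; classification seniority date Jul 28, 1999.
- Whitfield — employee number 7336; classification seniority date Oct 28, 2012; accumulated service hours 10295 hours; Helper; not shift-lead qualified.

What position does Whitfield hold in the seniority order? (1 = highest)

By classification: Kapoor, Greco and Whitfield (Helper); then Achebe, Harlow, Eriksen and Moreau (Probationary).
Among Kapoor, Greco and Whitfield, shift-lead qualified before not shift-lead qualified: Kapoor (shift-lead qualified) before Greco and Whitfield (not shift-lead qualified).
Greco and Whitfield both have employee number 7336, so the next rule applies.
Greco and Whitfield both have classification seniority date Oct 28, 2012, so the next rule applies.
Among Greco and Whitfield, alphabetically by surname: Greco before Whitfield.
Achebe, Harlow, Eriksen and Moreau are each not shift-lead qualified, so the next rule applies.
Achebe, Harlow, Eriksen and Moreau all have employee number 7564, so the next rule applies.
Among Achebe, Harlow, Eriksen and Moreau, by classification seniority date (later first): Achebe and Harlow (Jul 28, 1999) before Eriksen and Moreau (Apr 21, 1998).
Among Achebe and Harlow, alphabetically by surname: Achebe before Harlow.
Among Eriksen and Moreau, alphabetically by surname: Eriksen before Moreau.
Order: Kapoor, Greco, Whitfield, Achebe, Harlow, Eriksen, Moreau. So position 3.

3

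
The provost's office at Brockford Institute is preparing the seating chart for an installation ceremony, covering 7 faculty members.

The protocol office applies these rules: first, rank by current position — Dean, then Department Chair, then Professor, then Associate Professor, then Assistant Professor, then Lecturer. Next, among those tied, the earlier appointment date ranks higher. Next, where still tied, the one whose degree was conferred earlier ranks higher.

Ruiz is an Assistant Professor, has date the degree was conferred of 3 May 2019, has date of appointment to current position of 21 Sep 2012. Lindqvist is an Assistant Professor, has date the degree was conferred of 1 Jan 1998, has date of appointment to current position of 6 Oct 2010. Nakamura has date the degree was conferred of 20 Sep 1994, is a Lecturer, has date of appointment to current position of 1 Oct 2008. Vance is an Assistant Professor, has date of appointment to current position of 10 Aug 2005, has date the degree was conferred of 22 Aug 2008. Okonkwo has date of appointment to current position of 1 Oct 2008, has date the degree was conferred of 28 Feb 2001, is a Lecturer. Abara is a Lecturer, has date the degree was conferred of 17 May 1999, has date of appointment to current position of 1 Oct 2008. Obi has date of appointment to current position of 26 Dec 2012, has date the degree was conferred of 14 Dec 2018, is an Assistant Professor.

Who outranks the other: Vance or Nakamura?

Vance

By current position: Vance, Lindqvist, Ruiz and Obi (Assistant Professor); then Nakamura, Abara and Okonkwo (Lecturer).
Among Vance, Lindqvist, Ruiz and Obi, by date of appointment to current position (earlier first): Vance (10 Aug 2005) before Lindqvist (6 Oct 2010) before Ruiz (21 Sep 2012) before Obi (26 Dec 2012).
Nakamura, Abara and Okonkwo all have date of appointment to current position 1 Oct 2008, so the next rule applies.
Among Nakamura, Abara and Okonkwo, by date the degree was conferred (earlier first): Nakamura (20 Sep 1994) before Abara (17 May 1999) before Okonkwo (28 Feb 2001).
So Vance takes precedence.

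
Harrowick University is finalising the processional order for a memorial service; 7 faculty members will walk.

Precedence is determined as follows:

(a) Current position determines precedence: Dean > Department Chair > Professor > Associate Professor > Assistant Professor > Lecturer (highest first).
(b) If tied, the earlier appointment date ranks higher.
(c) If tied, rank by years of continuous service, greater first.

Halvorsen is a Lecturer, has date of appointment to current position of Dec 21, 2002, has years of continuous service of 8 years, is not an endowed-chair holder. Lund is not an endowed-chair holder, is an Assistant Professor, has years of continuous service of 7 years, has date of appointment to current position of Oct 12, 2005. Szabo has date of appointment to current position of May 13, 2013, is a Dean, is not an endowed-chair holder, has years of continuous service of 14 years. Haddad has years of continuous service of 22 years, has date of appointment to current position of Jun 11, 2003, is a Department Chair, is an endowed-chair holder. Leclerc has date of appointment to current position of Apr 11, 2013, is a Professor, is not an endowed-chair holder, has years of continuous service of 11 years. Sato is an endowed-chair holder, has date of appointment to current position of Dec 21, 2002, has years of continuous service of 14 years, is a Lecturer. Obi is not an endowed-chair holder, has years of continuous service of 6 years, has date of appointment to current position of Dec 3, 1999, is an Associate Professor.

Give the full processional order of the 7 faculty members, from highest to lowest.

Szabo, Haddad, Leclerc, Obi, Lund, Sato, Halvorsen

By current position: Szabo (Dean); then Haddad (Department Chair); then Leclerc (Professor); then Obi (Associate Professor); then Lund (Assistant Professor); then Sato and Halvorsen (Lecturer).
Sato and Halvorsen both have date of appointment to current position Dec 21, 2002, so the next rule applies.
Among Sato and Halvorsen, by years of continuous service (higher first): Sato (14 years) before Halvorsen (8 years).
Full order: Szabo, Haddad, Leclerc, Obi, Lund, Sato, Halvorsen.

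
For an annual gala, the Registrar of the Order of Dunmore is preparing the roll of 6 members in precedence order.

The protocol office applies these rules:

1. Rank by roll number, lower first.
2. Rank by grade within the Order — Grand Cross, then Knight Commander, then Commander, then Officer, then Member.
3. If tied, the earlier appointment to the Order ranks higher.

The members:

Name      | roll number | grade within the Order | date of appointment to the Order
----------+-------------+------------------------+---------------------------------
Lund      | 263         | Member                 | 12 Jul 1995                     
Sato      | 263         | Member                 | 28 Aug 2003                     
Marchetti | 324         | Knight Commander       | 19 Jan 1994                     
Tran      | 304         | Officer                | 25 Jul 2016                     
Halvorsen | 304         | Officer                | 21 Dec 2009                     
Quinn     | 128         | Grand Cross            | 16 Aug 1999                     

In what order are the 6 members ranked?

Quinn, Lund, Sato, Halvorsen, Tran, Marchetti

By roll number (lower first): Quinn (128); then Lund and Sato (both 263); then Halvorsen and Tran (both 304); then Marchetti (324).
Lund and Sato are each Member, so the next rule applies.
Among Lund and Sato, by date of appointment to the Order (earlier first): Lund (12 Jul 1995) before Sato (28 Aug 2003).
Halvorsen and Tran are each Officer, so the next rule applies.
Among Halvorsen and Tran, by date of appointment to the Order (earlier first): Halvorsen (21 Dec 2009) before Tran (25 Jul 2016).
Full order: Quinn, Lund, Sato, Halvorsen, Tran, Marchetti.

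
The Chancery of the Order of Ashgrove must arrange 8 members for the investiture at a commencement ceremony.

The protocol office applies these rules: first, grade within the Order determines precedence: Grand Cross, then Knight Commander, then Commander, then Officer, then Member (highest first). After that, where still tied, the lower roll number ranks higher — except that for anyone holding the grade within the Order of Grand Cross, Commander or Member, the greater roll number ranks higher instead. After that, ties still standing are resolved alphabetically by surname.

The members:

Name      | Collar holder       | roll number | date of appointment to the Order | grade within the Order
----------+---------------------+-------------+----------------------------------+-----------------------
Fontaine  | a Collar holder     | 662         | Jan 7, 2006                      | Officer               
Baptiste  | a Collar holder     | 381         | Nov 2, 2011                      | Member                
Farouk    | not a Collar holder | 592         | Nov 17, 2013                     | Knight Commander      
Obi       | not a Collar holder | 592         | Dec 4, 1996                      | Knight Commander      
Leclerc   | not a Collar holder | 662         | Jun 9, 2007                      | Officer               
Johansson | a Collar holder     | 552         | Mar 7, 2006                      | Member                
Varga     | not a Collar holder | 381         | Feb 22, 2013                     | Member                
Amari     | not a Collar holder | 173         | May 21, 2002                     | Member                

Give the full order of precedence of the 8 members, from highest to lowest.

By grade within the Order: Farouk and Obi (Knight Commander); then Fontaine and Leclerc (Officer); then Johansson, Baptiste, Varga and Amari (Member).
Farouk and Obi both have roll number 592, so the next rule applies.
Among Farouk and Obi, alphabetically by surname: Farouk before Obi.
Fontaine and Leclerc both have roll number 662, so the next rule applies.
Among Fontaine and Leclerc, alphabetically by surname: Fontaine before Leclerc.
Among Johansson, Baptiste, Varga and Amari, by roll number (higher first) (reversed rule for this group): Johansson (552) before Baptiste and Varga (381) before Amari (173).
Among Baptiste and Varga, alphabetically by surname: Baptiste before Varga.
Full order: Farouk, Obi, Fontaine, Leclerc, Johansson, Baptiste, Varga, Amari.

Farouk, Obi, Fontaine, Leclerc, Johansson, Baptiste, Varga, Amari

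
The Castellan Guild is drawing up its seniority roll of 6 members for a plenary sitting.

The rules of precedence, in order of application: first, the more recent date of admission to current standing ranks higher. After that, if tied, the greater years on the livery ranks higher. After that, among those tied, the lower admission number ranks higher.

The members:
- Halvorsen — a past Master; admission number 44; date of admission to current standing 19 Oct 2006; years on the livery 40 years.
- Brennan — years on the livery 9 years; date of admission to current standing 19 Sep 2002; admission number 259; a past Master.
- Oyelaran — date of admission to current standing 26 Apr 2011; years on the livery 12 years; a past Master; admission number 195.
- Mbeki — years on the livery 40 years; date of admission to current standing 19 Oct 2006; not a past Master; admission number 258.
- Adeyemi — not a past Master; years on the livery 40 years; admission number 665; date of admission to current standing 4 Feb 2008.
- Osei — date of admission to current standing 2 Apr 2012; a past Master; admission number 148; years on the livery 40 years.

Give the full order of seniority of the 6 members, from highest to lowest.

By date of admission to current standing (later first): Osei (2 Apr 2012); then Oyelaran (26 Apr 2011); then Adeyemi (4 Feb 2008); then Halvorsen and Mbeki (both 19 Oct 2006); then Brennan (19 Sep 2002).
Halvorsen and Mbeki both have years on the livery 40 years, so the next rule applies.
Among Halvorsen and Mbeki, by admission number (lower first): Halvorsen (44) before Mbeki (258).
Full order: Osei, Oyelaran, Adeyemi, Halvorsen, Mbeki, Brennan.

Osei, Oyelaran, Adeyemi, Halvorsen, Mbeki, Brennan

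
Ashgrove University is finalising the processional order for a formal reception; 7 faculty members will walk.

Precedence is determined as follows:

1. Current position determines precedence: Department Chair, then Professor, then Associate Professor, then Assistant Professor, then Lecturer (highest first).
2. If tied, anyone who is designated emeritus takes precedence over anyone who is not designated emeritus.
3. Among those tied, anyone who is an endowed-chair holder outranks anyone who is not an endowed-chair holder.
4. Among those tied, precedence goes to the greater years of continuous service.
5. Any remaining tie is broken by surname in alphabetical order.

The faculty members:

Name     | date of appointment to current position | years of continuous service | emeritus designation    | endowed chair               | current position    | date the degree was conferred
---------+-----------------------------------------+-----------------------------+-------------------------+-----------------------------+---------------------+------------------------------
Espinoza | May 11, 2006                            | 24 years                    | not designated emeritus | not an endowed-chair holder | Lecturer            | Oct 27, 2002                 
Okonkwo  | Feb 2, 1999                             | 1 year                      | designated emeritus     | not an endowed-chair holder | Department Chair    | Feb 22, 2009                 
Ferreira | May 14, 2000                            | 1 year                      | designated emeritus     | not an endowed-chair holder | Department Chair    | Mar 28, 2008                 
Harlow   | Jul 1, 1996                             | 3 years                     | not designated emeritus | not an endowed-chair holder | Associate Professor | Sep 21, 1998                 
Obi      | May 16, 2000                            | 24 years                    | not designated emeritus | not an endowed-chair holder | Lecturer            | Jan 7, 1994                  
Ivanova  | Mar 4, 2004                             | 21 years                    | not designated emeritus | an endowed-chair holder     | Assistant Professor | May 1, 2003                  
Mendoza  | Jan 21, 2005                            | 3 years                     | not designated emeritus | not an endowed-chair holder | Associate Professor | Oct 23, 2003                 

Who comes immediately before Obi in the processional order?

By current position: Ferreira and Okonkwo (Department Chair); then Harlow and Mendoza (Associate Professor); then Ivanova (Assistant Professor); then Espinoza and Obi (Lecturer).
Ferreira and Okonkwo are each designated emeritus, so the next rule applies.
Ferreira and Okonkwo are each not an endowed-chair holder, so the next rule applies.
Ferreira and Okonkwo both have years of continuous service 1 year, so the next rule applies.
Among Ferreira and Okonkwo, alphabetically by surname: Ferreira before Okonkwo.
Harlow and Mendoza are each not designated emeritus, so the next rule applies.
Harlow and Mendoza are each not an endowed-chair holder, so the next rule applies.
Harlow and Mendoza both have years of continuous service 3 years, so the next rule applies.
Among Harlow and Mendoza, alphabetically by surname: Harlow before Mendoza.
Espinoza and Obi are each not designated emeritus, so the next rule applies.
Espinoza and Obi are each not an endowed-chair holder, so the next rule applies.
Espinoza and Obi both have years of continuous service 24 years, so the next rule applies.
Among Espinoza and Obi, alphabetically by surname: Espinoza before Obi.
Order: Ferreira, Okonkwo, Harlow, Mendoza, Ivanova, Espinoza, Obi.

Espinoza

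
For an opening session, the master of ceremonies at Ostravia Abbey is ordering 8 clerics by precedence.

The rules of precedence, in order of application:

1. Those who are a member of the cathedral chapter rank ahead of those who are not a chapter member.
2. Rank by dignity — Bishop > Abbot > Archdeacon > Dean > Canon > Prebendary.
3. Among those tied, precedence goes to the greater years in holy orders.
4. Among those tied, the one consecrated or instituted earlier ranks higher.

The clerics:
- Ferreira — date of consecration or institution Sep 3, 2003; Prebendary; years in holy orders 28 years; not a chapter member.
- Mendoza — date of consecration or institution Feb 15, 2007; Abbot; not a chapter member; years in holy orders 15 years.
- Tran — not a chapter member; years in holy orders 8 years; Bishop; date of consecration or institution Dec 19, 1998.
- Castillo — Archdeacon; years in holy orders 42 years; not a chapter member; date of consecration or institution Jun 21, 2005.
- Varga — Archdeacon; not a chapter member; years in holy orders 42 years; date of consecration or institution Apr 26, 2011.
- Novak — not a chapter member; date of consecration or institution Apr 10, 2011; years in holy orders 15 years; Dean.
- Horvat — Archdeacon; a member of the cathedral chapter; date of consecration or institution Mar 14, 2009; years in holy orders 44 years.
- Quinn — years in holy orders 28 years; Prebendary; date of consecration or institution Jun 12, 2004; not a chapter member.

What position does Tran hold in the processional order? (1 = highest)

By the first rule: Horvat (a member of the cathedral chapter); then Tran, Mendoza, Castillo, Varga, Novak, Ferreira and Quinn (each not a chapter member).
Among Tran, Mendoza, Castillo, Varga, Novak, Ferreira and Quinn, by dignity: Tran (Bishop) before Mendoza (Abbot) before Castillo and Varga (Archdeacon) before Novak (Dean) before Ferreira and Quinn (Prebendary).
Castillo and Varga both have years in holy orders 42 years, so the next rule applies.
Among Castillo and Varga, by date of consecration or institution (earlier first): Castillo (Jun 21, 2005) before Varga (Apr 26, 2011).
Ferreira and Quinn both have years in holy orders 28 years, so the next rule applies.
Among Ferreira and Quinn, by date of consecration or institution (earlier first): Ferreira (Sep 3, 2003) before Quinn (Jun 12, 2004).
Order: Horvat, Tran, Mendoza, Castillo, Varga, Novak, Ferreira, Quinn. So position 2.

2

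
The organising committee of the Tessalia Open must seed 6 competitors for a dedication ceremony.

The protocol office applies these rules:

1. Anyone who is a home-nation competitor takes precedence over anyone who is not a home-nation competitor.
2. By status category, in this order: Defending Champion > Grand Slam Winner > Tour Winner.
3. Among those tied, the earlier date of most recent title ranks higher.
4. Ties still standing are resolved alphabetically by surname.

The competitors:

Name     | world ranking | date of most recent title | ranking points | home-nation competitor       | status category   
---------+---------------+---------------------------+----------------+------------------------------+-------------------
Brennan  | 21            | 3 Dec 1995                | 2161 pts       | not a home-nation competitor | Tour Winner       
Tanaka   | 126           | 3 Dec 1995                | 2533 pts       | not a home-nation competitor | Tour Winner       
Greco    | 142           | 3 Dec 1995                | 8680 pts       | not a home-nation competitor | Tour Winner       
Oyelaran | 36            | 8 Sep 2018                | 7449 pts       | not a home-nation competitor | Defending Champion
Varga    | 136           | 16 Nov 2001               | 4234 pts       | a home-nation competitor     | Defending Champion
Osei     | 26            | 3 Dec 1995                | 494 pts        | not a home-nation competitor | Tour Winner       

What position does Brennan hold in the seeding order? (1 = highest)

By the first rule: Varga (a home-nation competitor); then Oyelaran, Brennan, Greco, Osei and Tanaka (each not a home-nation competitor).
Among Oyelaran, Brennan, Greco, Osei and Tanaka, by status category: Oyelaran (Defending Champion) before Brennan, Greco, Osei and Tanaka (Tour Winner).
Brennan, Greco, Osei and Tanaka all have date of most recent title 3 Dec 1995, so the next rule applies.
Among Brennan, Greco, Osei and Tanaka, alphabetically by surname: Brennan before Greco before Osei before Tanaka.
Order: Varga, Oyelaran, Brennan, Greco, Osei, Tanaka. So position 3.

3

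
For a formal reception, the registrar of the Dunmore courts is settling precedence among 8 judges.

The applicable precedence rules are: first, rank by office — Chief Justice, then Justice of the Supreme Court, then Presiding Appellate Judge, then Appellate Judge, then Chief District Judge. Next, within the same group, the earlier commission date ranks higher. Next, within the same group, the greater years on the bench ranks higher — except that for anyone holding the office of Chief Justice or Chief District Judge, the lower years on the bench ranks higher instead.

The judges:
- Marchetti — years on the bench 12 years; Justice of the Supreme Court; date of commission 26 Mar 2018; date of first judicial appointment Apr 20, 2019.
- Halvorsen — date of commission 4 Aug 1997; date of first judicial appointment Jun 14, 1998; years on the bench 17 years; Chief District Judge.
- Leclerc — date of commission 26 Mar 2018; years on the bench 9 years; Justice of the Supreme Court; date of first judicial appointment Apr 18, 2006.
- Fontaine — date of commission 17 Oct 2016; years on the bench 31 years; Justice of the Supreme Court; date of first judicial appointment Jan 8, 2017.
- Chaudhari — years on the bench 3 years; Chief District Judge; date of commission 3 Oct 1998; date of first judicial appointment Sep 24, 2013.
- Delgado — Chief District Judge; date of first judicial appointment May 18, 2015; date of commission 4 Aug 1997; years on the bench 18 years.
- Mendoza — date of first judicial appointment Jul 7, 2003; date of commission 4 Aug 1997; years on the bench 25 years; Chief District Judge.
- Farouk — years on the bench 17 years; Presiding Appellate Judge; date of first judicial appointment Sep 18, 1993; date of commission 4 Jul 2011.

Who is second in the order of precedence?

Marchetti

By office: Fontaine, Marchetti and Leclerc (Justice of the Supreme Court); then Farouk (Presiding Appellate Judge); then Halvorsen, Delgado, Mendoza and Chaudhari (Chief District Judge).
Among Fontaine, Marchetti and Leclerc, by date of commission (earlier first): Fontaine (17 Oct 2016) before Marchetti and Leclerc (26 Mar 2018).
Among Marchetti and Leclerc, by years on the bench (higher first): Marchetti (12 years) before Leclerc (9 years).
Among Halvorsen, Delgado, Mendoza and Chaudhari, by date of commission (earlier first): Halvorsen, Delgado and Mendoza (4 Aug 1997) before Chaudhari (3 Oct 1998).
Among Halvorsen, Delgado and Mendoza, by years on the bench (lower first) (reversed rule for this group): Halvorsen (17 years) before Delgado (18 years) before Mendoza (25 years).
Order: Fontaine, Marchetti, Leclerc, Farouk, Halvorsen, Delgado, Mendoza, Chaudhari.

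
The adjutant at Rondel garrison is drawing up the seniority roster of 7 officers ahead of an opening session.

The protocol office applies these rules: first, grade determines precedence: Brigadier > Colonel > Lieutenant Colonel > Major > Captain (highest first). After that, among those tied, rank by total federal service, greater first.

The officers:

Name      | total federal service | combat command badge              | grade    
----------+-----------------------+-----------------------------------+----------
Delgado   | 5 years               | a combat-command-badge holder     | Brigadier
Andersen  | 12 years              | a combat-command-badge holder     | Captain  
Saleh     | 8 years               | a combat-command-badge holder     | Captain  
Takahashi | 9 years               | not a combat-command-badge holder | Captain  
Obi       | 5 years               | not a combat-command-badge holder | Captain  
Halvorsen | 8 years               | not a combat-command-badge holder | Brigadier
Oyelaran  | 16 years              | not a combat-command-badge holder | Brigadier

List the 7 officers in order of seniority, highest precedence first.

Oyelaran, Halvorsen, Delgado, Andersen, Takahashi, Saleh, Obi

By grade: Oyelaran, Halvorsen and Delgado (Brigadier); then Andersen, Takahashi, Saleh and Obi (Captain).
Among Oyelaran, Halvorsen and Delgado, by total federal service (higher first): Oyelaran (16 years) before Halvorsen (8 years) before Delgado (5 years).
Among Andersen, Takahashi, Saleh and Obi, by total federal service (higher first): Andersen (12 years) before Takahashi (9 years) before Saleh (8 years) before Obi (5 years).
Full order: Oyelaran, Halvorsen, Delgado, Andersen, Takahashi, Saleh, Obi.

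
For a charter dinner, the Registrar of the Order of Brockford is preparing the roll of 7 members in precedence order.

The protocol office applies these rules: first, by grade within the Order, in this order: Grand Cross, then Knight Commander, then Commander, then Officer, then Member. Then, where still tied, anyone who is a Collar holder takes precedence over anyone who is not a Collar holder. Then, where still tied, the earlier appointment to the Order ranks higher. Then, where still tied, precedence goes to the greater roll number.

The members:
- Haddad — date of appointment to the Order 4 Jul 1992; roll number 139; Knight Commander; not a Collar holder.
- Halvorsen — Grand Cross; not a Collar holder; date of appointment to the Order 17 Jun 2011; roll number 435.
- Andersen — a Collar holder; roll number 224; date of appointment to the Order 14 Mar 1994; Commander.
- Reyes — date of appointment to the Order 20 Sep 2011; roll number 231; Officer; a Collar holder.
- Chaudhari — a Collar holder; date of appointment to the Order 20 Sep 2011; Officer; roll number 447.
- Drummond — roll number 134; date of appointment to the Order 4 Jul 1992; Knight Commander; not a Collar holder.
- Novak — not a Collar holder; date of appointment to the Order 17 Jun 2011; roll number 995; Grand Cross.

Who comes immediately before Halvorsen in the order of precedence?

By grade within the Order: Novak and Halvorsen (Grand Cross); then Haddad and Drummond (Knight Commander); then Andersen (Commander); then Chaudhari and Reyes (Officer).
Novak and Halvorsen are each not a Collar holder, so the next rule applies.
Novak and Halvorsen both have date of appointment to the Order 17 Jun 2011, so the next rule applies.
Among Novak and Halvorsen, by roll number (higher first): Novak (995) before Halvorsen (435).
Haddad and Drummond are each not a Collar holder, so the next rule applies.
Haddad and Drummond both have date of appointment to the Order 4 Jul 1992, so the next rule applies.
Among Haddad and Drummond, by roll number (higher first): Haddad (139) before Drummond (134).
Chaudhari and Reyes are each a Collar holder, so the next rule applies.
Chaudhari and Reyes both have date of appointment to the Order 20 Sep 2011, so the next rule applies.
Among Chaudhari and Reyes, by roll number (higher first): Chaudhari (447) before Reyes (231).
Order: Novak, Halvorsen, Haddad, Drummond, Andersen, Chaudhari, Reyes.

Novak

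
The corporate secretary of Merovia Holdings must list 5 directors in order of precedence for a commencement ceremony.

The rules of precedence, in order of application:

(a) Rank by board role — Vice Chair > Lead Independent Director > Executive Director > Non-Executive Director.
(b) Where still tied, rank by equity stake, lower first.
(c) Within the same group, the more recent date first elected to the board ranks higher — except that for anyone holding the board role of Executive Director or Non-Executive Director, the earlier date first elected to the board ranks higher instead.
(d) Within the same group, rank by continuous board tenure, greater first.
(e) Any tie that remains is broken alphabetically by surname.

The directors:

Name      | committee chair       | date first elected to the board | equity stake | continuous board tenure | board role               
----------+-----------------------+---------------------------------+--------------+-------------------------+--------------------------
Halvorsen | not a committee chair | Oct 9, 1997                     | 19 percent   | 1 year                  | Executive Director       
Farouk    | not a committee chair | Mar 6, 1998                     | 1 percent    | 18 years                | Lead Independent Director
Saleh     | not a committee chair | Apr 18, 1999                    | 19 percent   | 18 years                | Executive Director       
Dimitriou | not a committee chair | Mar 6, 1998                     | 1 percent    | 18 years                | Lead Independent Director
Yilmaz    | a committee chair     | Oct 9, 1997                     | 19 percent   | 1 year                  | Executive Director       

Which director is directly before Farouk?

By board role: Dimitriou and Farouk (Lead Independent Director); then Halvorsen, Yilmaz and Saleh (Executive Director).
Dimitriou and Farouk both have equity stake 1 percent, so the next rule applies.
Dimitriou and Farouk both have date first elected to the board Mar 6, 1998, so the next rule applies.
Dimitriou and Farouk both have continuous board tenure 18 years, so the next rule applies.
Among Dimitriou and Farouk, alphabetically by surname: Dimitriou before Farouk.
Halvorsen, Yilmaz and Saleh all have equity stake 19 percent, so the next rule applies.
Among Halvorsen, Yilmaz and Saleh, by date first elected to the board (earlier first) (reversed rule for this group): Halvorsen and Yilmaz (Oct 9, 1997) before Saleh (Apr 18, 1999).
Halvorsen and Yilmaz both have continuous board tenure 1 year, so the next rule applies.
Among Halvorsen and Yilmaz, alphabetically by surname: Halvorsen before Yilmaz.
Order: Dimitriou, Farouk, Halvorsen, Yilmaz, Saleh.

Dimitriou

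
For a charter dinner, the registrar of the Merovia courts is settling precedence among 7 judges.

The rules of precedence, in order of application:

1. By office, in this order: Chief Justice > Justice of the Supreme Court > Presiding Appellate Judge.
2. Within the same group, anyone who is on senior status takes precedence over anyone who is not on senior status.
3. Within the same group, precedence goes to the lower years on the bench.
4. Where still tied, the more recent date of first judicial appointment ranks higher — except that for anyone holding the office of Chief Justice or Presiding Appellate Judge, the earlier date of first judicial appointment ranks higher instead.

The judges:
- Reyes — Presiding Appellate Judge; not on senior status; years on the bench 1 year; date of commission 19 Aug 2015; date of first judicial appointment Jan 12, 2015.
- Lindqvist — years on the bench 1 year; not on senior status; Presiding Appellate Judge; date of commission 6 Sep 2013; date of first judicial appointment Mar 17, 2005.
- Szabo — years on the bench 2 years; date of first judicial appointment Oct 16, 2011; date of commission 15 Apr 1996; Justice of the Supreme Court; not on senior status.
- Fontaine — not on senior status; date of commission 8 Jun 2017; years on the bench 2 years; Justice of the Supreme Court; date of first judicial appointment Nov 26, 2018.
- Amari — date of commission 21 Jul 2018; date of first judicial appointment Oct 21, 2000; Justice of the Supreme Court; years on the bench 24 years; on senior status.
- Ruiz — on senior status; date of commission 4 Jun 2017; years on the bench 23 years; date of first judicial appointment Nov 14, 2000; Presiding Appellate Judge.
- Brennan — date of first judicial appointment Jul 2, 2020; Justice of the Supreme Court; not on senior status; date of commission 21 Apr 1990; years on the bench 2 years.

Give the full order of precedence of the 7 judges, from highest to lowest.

By office: Amari, Brennan, Fontaine and Szabo (Justice of the Supreme Court); then Ruiz, Lindqvist and Reyes (Presiding Appellate Judge).
Among Amari, Brennan, Fontaine and Szabo, on senior status before not on senior status: Amari (on senior status) before Brennan, Fontaine and Szabo (not on senior status).
Brennan, Fontaine and Szabo all have years on the bench 2 years, so the next rule applies.
Among Brennan, Fontaine and Szabo, by date of first judicial appointment (later first): Brennan (Jul 2, 2020) before Fontaine (Nov 26, 2018) before Szabo (Oct 16, 2011).
Among Ruiz, Lindqvist and Reyes, on senior status before not on senior status: Ruiz (on senior status) before Lindqvist and Reyes (not on senior status).
Lindqvist and Reyes both have years on the bench 1 year, so the next rule applies.
Among Lindqvist and Reyes, by date of first judicial appointment (earlier first) (reversed rule for this group): Lindqvist (Mar 17, 2005) before Reyes (Jan 12, 2015).
Full order: Amari, Brennan, Fontaine, Szabo, Ruiz, Lindqvist, Reyes.

Amari, Brennan, Fontaine, Szabo, Ruiz, Lindqvist, Reyes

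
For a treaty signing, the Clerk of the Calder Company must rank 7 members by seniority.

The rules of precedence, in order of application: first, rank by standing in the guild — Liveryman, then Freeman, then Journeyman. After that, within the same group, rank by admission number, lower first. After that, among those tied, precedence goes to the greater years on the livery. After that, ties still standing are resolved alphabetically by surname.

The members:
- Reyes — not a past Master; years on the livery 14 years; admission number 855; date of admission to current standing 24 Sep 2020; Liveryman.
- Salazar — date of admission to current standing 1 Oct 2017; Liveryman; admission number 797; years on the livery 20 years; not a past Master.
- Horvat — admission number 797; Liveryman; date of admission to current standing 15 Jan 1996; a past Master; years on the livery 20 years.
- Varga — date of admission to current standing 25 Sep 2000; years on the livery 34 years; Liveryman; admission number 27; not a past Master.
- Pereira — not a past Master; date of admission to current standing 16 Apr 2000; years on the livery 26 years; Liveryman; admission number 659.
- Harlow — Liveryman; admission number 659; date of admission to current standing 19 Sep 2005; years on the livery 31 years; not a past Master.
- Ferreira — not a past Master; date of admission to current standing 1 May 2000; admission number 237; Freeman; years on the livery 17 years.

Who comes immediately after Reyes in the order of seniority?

Ferreira

By standing in the guild: Varga, Harlow, Pereira, Horvat, Salazar and Reyes (Liveryman); then Ferreira (Freeman).
Among Varga, Harlow, Pereira, Horvat, Salazar and Reyes, by admission number (lower first): Varga (27) before Harlow and Pereira (659) before Horvat and Salazar (797) before Reyes (855).
Among Harlow and Pereira, by years on the livery (higher first): Harlow (31 years) before Pereira (26 years).
Horvat and Salazar both have years on the livery 20 years, so the next rule applies.
Among Horvat and Salazar, alphabetically by surname: Horvat before Salazar.
Order: Varga, Harlow, Pereira, Horvat, Salazar, Reyes, Ferreira.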